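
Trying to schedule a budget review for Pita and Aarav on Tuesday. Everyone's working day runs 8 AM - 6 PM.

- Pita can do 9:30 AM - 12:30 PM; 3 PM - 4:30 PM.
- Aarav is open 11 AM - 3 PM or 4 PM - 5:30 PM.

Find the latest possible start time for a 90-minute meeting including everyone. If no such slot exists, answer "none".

Pita ∩ Aarav: 11:00-12:30, 16:00-16:30.
So the common availability across everyone is 11:00-12:30, 16:00-16:30.
The last common window of at least 90 minutes is 11:00-12:30; a 90-minute meeting can start as late as 11:00 and still end by 12:30.

11:00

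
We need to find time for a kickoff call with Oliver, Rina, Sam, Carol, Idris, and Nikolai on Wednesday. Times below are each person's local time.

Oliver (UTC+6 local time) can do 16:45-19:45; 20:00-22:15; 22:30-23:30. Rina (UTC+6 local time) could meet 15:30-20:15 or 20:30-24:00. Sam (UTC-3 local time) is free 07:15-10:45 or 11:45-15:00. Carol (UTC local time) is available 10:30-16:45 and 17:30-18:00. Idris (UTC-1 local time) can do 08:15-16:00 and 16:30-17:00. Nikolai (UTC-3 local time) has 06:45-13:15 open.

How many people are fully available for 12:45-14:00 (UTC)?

Oliver in UTC: 10:45-13:45, 14:00-16:15, 16:30-17:30 (subtract 6h to convert from UTC+6).
Rina in UTC: 09:30-14:15, 14:30-18:00 (subtract 6h to convert from UTC+6).
Sam in UTC: 10:15-13:45, 14:45-18:00 (add 3h to convert from UTC-3).
Carol in UTC: 10:30-16:45, 17:30-18:00.
Idris in UTC: 09:15-17:00, 17:30-18:00 (add 1h to convert from UTC-1).
Nikolai in UTC: 09:45-16:15 (add 3h to convert from UTC-3).
Rina, Carol, Idris, and Nikolai can make the full 12:45-14:00 slot — that's 4.

4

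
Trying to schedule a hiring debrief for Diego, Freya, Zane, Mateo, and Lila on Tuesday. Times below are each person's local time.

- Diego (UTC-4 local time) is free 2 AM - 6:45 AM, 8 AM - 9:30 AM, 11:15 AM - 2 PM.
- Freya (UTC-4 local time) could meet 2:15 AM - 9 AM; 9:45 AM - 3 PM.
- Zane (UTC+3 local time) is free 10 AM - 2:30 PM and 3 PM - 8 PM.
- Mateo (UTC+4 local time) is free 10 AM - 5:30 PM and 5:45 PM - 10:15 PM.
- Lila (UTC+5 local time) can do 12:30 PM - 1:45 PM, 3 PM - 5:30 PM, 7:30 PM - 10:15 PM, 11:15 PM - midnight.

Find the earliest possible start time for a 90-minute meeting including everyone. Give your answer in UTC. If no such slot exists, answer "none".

15:15

Diego in UTC: 06:00-10:45, 12:00-13:30, 15:15-18:00 (add 4h to convert from UTC-4).
Freya in UTC: 06:15-13:00, 13:45-19:00 (add 4h to convert from UTC-4).
Zane in UTC: 07:00-11:30, 12:00-17:00 (subtract 3h to convert from UTC+3).
Mateo in UTC: 06:00-13:30, 13:45-18:15 (subtract 4h to convert from UTC+4).
Lila in UTC: 07:30-08:45, 10:00-12:30, 14:30-17:15, 18:15-19:00 (subtract 5h to convert from UTC+5).
Diego ∩ Freya: 06:15-10:45, 12:00-13:00, 15:15-18:00.
Diego ∩ Freya ∩ Zane: 07:00-10:45, 12:00-13:00, 15:15-17:00.
Diego ∩ Freya ∩ Zane ∩ Mateo: 07:00-10:45, 12:00-13:00, 15:15-17:00.
Diego ∩ Freya ∩ Zane ∩ Mateo ∩ Lila: 07:30-08:45, 10:00-10:45, 12:00-12:30, 15:15-17:00.
Those are the intersection windows.
The first common window of at least 90 minutes is 15:15-17:00, so the earliest start is 15:15.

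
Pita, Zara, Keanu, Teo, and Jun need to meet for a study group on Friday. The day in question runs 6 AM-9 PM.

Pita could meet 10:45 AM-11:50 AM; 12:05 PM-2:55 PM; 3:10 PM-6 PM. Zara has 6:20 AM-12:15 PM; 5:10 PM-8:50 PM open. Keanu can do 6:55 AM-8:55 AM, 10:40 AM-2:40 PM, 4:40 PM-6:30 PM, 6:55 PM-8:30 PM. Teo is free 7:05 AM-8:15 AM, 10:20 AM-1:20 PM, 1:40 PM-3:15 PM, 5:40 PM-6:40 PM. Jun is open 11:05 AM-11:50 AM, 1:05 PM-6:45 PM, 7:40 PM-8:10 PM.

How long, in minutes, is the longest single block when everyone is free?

Pita ∩ Zara: 10:45-11:50, 12:05-12:15, 17:10-18:00.
Pita ∩ Zara ∩ Keanu: 10:45-11:50, 12:05-12:15, 17:10-18:00.
Pita ∩ Zara ∩ Keanu ∩ Teo: 10:45-11:50, 12:05-12:15, 17:40-18:00.
Pita ∩ Zara ∩ Keanu ∩ Teo ∩ Jun: 11:05-11:50, 17:40-18:00.
The longest is 11:05-11:50 at 45 minutes.

45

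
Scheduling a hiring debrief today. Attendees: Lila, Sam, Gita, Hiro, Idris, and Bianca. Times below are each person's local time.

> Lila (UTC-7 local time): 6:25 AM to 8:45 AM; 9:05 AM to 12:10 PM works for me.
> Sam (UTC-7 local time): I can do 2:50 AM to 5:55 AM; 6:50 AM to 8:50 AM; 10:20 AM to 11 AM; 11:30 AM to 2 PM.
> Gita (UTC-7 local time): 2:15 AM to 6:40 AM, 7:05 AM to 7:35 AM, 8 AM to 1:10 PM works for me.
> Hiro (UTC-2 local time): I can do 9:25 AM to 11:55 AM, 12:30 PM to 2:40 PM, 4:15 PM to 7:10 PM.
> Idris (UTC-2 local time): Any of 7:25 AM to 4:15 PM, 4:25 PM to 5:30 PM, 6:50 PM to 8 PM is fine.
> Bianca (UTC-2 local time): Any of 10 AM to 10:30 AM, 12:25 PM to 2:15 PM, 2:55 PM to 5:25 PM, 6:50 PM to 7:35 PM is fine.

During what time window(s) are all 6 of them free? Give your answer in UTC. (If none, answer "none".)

14:30-14:35, 15:00-15:45, 18:30-19:10

Lila in UTC: 13:25-15:45, 16:05-19:10 (add 7h to convert from UTC-7).
Sam in UTC: 09:50-12:55, 13:50-15:50, 17:20-18:00, 18:30-21:00 (add 7h to convert from UTC-7).
Gita in UTC: 09:15-13:40, 14:05-14:35, 15:00-20:10 (add 7h to convert from UTC-7).
Hiro in UTC: 11:25-13:55, 14:30-16:40, 18:15-21:10 (add 2h to convert from UTC-2).
Idris in UTC: 09:25-18:15, 18:25-19:30, 20:50-22:00 (add 2h to convert from UTC-2).
Bianca in UTC: 12:00-12:30, 14:25-16:15, 16:55-19:25, 20:50-21:35 (add 2h to convert from UTC-2).
Lila ∩ Sam: 13:50-15:45, 17:20-18:00, 18:30-19:10.
Lila ∩ Sam ∩ Gita: 14:05-14:35, 15:00-15:45, 17:20-18:00, 18:30-19:10.
Lila ∩ Sam ∩ Gita ∩ Hiro: 14:30-14:35, 15:00-15:45, 18:30-19:10.
Lila ∩ Sam ∩ Gita ∩ Hiro ∩ Idris: 14:30-14:35, 15:00-15:45, 18:30-19:10.
Lila ∩ Sam ∩ Gita ∩ Hiro ∩ Idris ∩ Bianca: 14:30-14:35, 15:00-15:45, 18:30-19:10.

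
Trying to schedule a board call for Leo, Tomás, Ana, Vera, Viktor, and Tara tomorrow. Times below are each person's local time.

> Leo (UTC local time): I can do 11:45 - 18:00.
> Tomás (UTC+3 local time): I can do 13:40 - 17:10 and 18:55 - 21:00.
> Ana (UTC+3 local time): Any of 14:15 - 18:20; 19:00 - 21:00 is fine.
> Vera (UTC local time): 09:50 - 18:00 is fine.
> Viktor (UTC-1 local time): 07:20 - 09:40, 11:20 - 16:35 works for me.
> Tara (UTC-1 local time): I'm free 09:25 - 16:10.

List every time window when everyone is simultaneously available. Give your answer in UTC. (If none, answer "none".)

12:20-14:10, 16:00-17:10

Leo in UTC: 11:45-18:00.
Tomás in UTC: 10:40-14:10, 15:55-18:00 (subtract 3h to convert from UTC+3).
Ana in UTC: 11:15-15:20, 16:00-18:00 (subtract 3h to convert from UTC+3).
Vera in UTC: 09:50-18:00.
Viktor in UTC: 08:20-10:40, 12:20-17:35 (add 1h to convert from UTC-1).
Tara in UTC: 10:25-17:10 (add 1h to convert from UTC-1).
Leo ∩ Tomás: 11:45-14:10, 15:55-18:00.
Leo ∩ Tomás ∩ Ana: 11:45-14:10, 16:00-18:00.
Leo ∩ Tomás ∩ Ana ∩ Vera: 11:45-14:10, 16:00-18:00.
Leo ∩ Tomás ∩ Ana ∩ Vera ∩ Viktor: 12:20-14:10, 16:00-17:35.
Leo ∩ Tomás ∩ Ana ∩ Vera ∩ Viktor ∩ Tara: 12:20-14:10, 16:00-17:10.
Those are the intersection windows.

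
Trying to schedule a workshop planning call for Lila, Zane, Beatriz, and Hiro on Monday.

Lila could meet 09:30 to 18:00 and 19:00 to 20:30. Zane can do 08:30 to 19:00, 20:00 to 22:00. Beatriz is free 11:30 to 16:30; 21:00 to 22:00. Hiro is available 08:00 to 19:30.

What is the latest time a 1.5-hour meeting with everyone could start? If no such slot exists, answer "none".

Lila ∩ Zane: 09:30-18:00, 20:00-20:30.
Lila ∩ Zane ∩ Beatriz: 11:30-16:30.
Lila ∩ Zane ∩ Beatriz ∩ Hiro: 11:30-16:30.
The last common window of at least 90 minutes is 11:30-16:30; a 90-minute meeting can start as late as 15:00 and still end by 16:30.

15:00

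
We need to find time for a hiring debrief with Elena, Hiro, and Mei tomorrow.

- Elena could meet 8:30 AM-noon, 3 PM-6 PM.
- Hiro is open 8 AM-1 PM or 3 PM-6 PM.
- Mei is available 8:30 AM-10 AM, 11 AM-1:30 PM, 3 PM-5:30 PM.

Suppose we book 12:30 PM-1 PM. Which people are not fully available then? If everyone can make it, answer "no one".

Elena: not fully free for 12:30-13:00. Hiro: free for 12:30-13:00. Mei: free for 12:30-13:00.

Elena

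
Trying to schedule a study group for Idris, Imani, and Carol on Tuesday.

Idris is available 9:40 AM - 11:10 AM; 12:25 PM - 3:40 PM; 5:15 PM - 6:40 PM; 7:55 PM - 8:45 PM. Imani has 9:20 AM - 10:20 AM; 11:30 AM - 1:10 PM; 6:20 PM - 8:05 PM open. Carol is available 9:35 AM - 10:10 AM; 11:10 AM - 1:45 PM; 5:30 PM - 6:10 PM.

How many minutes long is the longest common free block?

45

Idris ∩ Imani: 09:40-10:20, 12:25-13:10, 18:20-18:40, 19:55-20:05.
Idris ∩ Imani ∩ Carol: 09:40-10:10, 12:25-13:10.
Those are the intersection windows.
The longest is 12:25-13:10 at 45 minutes.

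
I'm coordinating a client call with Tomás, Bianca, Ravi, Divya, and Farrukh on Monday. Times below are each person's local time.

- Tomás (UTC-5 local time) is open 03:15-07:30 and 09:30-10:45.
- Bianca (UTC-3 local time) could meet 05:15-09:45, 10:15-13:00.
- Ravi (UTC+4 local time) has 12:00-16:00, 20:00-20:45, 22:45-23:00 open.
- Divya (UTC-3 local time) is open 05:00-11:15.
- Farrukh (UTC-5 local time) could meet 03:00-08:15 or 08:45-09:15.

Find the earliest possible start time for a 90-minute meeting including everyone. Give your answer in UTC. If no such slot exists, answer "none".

Tomás in UTC: 08:15-12:30, 14:30-15:45 (add 5h to convert from UTC-5).
Bianca in UTC: 08:15-12:45, 13:15-16:00 (add 3h to convert from UTC-3).
Ravi in UTC: 08:00-12:00, 16:00-16:45, 18:45-19:00 (subtract 4h to convert from UTC+4).
Divya in UTC: 08:00-14:15 (add 3h to convert from UTC-3).
Farrukh in UTC: 08:00-13:15, 13:45-14:15 (add 5h to convert from UTC-5).
Tomás ∩ Bianca: 08:15-12:30, 14:30-15:45.
Tomás ∩ Bianca ∩ Ravi: 08:15-12:00.
Tomás ∩ Bianca ∩ Ravi ∩ Divya: 08:15-12:00.
Tomás ∩ Bianca ∩ Ravi ∩ Divya ∩ Farrukh: 08:15-12:00.
The first common window of at least 90 minutes is 08:15-12:00, so the earliest start is 08:15.

08:15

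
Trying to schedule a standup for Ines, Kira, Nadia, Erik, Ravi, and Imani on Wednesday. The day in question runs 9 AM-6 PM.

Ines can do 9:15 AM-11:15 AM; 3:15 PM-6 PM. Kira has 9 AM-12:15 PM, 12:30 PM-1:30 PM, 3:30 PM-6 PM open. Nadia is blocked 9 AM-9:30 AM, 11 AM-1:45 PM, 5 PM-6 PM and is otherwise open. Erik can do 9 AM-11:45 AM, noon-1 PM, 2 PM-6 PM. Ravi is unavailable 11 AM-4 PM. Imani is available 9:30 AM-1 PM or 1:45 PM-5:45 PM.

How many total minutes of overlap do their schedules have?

Ines free: 09:15-11:15, 15:15-18:00.
Kira free: 09:00-12:15, 12:30-13:30, 15:30-18:00.
Nadia free: 09:30-11:00, 13:45-17:00 (invert busy blocks within the working day).
Erik free: 09:00-11:45, 12:00-13:00, 14:00-18:00.
Ravi free: 09:00-11:00, 16:00-18:00 (invert busy blocks within the working day).
Imani free: 09:30-13:00, 13:45-17:45.
Ines ∩ Kira: 09:15-11:15, 15:30-18:00.
Ines ∩ Kira ∩ Nadia: 09:30-11:00, 15:30-17:00.
Ines ∩ Kira ∩ Nadia ∩ Erik: 09:30-11:00, 15:30-17:00.
Ines ∩ Kira ∩ Nadia ∩ Erik ∩ Ravi: 09:30-11:00, 16:00-17:00.
Ines ∩ Kira ∩ Nadia ∩ Erik ∩ Ravi ∩ Imani: 09:30-11:00, 16:00-17:00.
Those are the intersection windows.
Summing the common windows: 90 + 60 = 150 minutes.

150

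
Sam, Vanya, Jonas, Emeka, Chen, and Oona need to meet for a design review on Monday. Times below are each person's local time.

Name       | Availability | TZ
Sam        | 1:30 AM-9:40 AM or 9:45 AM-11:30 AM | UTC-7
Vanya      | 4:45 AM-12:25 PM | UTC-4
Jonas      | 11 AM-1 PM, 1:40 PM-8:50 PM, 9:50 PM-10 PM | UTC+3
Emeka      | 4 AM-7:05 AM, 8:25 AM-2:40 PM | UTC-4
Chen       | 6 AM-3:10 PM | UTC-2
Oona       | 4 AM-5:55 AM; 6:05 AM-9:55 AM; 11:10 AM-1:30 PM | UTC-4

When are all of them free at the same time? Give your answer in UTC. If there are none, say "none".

Sam in UTC: 08:30-16:40, 16:45-18:30 (add 7h to convert from UTC-7).
Vanya in UTC: 08:45-16:25 (add 4h to convert from UTC-4).
Jonas in UTC: 08:00-10:00, 10:40-17:50, 18:50-19:00 (subtract 3h to convert from UTC+3).
Emeka in UTC: 08:00-11:05, 12:25-18:40 (add 4h to convert from UTC-4).
Chen in UTC: 08:00-17:10 (add 2h to convert from UTC-2).
Oona in UTC: 08:00-09:55, 10:05-13:55, 15:10-17:30 (add 4h to convert from UTC-4).
Sam ∩ Vanya: 08:45-16:25.
Sam ∩ Vanya ∩ Jonas: 08:45-10:00, 10:40-16:25.
Sam ∩ Vanya ∩ Jonas ∩ Emeka: 08:45-10:00, 10:40-11:05, 12:25-16:25.
Sam ∩ Vanya ∩ Jonas ∩ Emeka ∩ Chen: 08:45-10:00, 10:40-11:05, 12:25-16:25.
Sam ∩ Vanya ∩ Jonas ∩ Emeka ∩ Chen ∩ Oona: 08:45-09:55, 10:40-11:05, 12:25-13:55, 15:10-16:25.

08:45-09:55, 10:40-11:05, 12:25-13:55, 15:10-16:25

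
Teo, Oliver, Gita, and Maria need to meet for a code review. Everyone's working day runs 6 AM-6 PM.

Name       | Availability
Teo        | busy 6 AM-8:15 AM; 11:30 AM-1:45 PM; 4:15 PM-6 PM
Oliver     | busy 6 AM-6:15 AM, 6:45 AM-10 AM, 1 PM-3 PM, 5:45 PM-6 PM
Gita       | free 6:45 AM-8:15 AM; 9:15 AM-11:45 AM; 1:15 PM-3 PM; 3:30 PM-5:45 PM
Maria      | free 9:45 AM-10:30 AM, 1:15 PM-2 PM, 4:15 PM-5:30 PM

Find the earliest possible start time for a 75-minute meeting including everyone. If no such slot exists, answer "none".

none

Teo free: 08:15-11:30, 13:45-16:15 (invert busy blocks within the working day).
Oliver free: 06:15-06:45, 10:00-13:00, 15:00-17:45 (invert busy blocks within the working day).
Gita free: 06:45-08:15, 09:15-11:45, 13:15-15:00, 15:30-17:45.
Maria free: 09:45-10:30, 13:15-14:00, 16:15-17:30.
Teo ∩ Oliver: 10:00-11:30, 15:00-16:15.
Teo ∩ Oliver ∩ Gita: 10:00-11:30, 15:30-16:15.
Teo ∩ Oliver ∩ Gita ∩ Maria: 10:00-10:30.
No common window is at least 75 minutes long.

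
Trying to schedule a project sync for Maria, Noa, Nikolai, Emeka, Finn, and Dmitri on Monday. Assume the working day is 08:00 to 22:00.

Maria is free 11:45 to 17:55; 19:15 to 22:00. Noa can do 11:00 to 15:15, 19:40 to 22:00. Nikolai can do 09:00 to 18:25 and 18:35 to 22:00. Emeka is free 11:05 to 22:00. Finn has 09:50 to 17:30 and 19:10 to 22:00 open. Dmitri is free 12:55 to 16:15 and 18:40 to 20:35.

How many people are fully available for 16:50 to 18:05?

Nikolai and Emeka can make the full 16:50-18:05 slot — that's 2.

2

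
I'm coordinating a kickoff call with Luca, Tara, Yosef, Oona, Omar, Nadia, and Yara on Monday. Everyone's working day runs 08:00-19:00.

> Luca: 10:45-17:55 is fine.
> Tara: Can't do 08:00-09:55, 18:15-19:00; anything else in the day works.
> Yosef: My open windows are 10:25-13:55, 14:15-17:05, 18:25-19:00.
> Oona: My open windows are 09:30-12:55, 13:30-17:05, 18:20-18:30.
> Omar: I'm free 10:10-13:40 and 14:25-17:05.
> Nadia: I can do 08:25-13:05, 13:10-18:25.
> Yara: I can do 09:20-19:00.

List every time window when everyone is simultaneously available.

Luca free: 10:45-17:55.
Tara free: 09:55-18:15 (invert busy blocks within the working day).
Yosef free: 10:25-13:55, 14:15-17:05, 18:25-19:00.
Oona free: 09:30-12:55, 13:30-17:05, 18:20-18:30.
Omar free: 10:10-13:40, 14:25-17:05.
Nadia free: 08:25-13:05, 13:10-18:25.
Yara free: 09:20-19:00.
Luca ∩ Tara: 10:45-17:55.
Luca ∩ Tara ∩ Yosef: 10:45-13:55, 14:15-17:05.
Luca ∩ Tara ∩ Yosef ∩ Oona: 10:45-12:55, 13:30-13:55, 14:15-17:05.
Luca ∩ Tara ∩ Yosef ∩ Oona ∩ Omar: 10:45-12:55, 13:30-13:40, 14:25-17:05.
Luca ∩ Tara ∩ Yosef ∩ Oona ∩ Omar ∩ Nadia: 10:45-12:55, 13:30-13:40, 14:25-17:05.
Luca ∩ Tara ∩ Yosef ∩ Oona ∩ Omar ∩ Nadia ∩ Yara: 10:45-12:55, 13:30-13:40, 14:25-17:05.
Those are the intersection windows.

10:45-12:55, 13:30-13:40, 14:25-17:05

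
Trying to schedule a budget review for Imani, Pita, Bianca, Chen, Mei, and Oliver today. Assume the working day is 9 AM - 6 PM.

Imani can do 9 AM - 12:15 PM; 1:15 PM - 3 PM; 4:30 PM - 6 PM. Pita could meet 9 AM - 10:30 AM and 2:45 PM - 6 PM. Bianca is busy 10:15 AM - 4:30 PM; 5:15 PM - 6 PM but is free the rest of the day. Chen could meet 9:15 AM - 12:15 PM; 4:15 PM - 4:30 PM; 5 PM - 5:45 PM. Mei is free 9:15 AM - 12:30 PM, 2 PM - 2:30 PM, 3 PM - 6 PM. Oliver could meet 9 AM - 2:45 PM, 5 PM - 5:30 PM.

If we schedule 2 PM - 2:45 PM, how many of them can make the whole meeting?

2

Imani free: 09:00-12:15, 13:15-15:00, 16:30-18:00.
Pita free: 09:00-10:30, 14:45-18:00.
Bianca free: 09:00-10:15, 16:30-17:15 (invert busy blocks within the working day).
Chen free: 09:15-12:15, 16:15-16:30, 17:00-17:45.
Mei free: 09:15-12:30, 14:00-14:30, 15:00-18:00.
Oliver free: 09:00-14:45, 17:00-17:30.
Imani and Oliver can make the full 14:00-14:45 slot — that's 2.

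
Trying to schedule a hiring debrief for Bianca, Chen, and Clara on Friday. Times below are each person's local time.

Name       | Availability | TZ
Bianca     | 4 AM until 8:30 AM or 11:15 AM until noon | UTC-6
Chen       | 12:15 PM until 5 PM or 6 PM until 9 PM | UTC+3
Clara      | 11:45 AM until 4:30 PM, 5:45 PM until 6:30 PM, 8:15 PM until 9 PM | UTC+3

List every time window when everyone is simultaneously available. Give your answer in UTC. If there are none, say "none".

Bianca in UTC: 10:00-14:30, 17:15-18:00 (add 6h to convert from UTC-6).
Chen in UTC: 09:15-14:00, 15:00-18:00 (subtract 3h to convert from UTC+3).
Clara in UTC: 08:45-13:30, 14:45-15:30, 17:15-18:00 (subtract 3h to convert from UTC+3).
Bianca ∩ Chen: 10:00-14:00, 17:15-18:00.
Bianca ∩ Chen ∩ Clara: 10:00-13:30, 17:15-18:00.

10:00-13:30, 17:15-18:00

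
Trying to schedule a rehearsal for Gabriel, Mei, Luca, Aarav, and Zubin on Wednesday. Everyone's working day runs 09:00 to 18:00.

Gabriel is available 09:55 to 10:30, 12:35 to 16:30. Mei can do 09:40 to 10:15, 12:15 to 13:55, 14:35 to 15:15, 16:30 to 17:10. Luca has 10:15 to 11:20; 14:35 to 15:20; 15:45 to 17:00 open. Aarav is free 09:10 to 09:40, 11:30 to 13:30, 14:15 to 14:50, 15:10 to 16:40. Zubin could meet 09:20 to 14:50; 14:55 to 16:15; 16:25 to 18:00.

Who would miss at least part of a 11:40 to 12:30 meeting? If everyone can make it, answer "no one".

Gabriel, Luca, Mei

Gabriel: not fully free for 11:40-12:30. Mei: not fully free for 11:40-12:30. Luca: not fully free for 11:40-12:30. Aarav: free for 11:40-12:30. Zubin: free for 11:40-12:30.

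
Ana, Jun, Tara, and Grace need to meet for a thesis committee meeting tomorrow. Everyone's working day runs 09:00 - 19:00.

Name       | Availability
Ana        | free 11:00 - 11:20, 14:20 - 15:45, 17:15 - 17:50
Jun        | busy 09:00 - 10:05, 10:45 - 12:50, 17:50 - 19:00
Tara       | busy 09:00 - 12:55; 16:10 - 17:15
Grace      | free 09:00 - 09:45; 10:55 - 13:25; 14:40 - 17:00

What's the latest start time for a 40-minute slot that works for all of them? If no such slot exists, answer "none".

Ana free: 11:00-11:20, 14:20-15:45, 17:15-17:50.
Jun free: 10:05-10:45, 12:50-17:50 (invert busy blocks within the working day).
Tara free: 12:55-16:10, 17:15-19:00 (invert busy blocks within the working day).
Grace free: 09:00-09:45, 10:55-13:25, 14:40-17:00.
Ana ∩ Jun: 14:20-15:45, 17:15-17:50.
Ana ∩ Jun ∩ Tara: 14:20-15:45, 17:15-17:50.
Ana ∩ Jun ∩ Tara ∩ Grace: 14:40-15:45.
The last common window of at least 40 minutes is 14:40-15:45; a 40-minute meeting can start as late as 15:05 and still end by 15:45.

15:05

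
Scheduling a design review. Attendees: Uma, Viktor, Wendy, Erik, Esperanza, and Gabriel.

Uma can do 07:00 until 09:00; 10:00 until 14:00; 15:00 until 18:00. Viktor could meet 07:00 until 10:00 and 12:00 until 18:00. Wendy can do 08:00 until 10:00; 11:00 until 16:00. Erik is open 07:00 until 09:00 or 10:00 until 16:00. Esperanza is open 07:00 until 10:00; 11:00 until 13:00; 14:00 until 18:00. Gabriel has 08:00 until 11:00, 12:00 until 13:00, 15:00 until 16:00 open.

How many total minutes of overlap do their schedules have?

180

Uma ∩ Viktor: 07:00-09:00, 12:00-14:00, 15:00-18:00.
Uma ∩ Viktor ∩ Wendy: 08:00-09:00, 12:00-14:00, 15:00-16:00.
Uma ∩ Viktor ∩ Wendy ∩ Erik: 08:00-09:00, 12:00-14:00, 15:00-16:00.
Uma ∩ Viktor ∩ Wendy ∩ Erik ∩ Esperanza: 08:00-09:00, 12:00-13:00, 15:00-16:00.
Uma ∩ Viktor ∩ Wendy ∩ Erik ∩ Esperanza ∩ Gabriel: 08:00-09:00, 12:00-13:00, 15:00-16:00.
Summing the common windows: 60 + 60 + 60 = 180 minutes.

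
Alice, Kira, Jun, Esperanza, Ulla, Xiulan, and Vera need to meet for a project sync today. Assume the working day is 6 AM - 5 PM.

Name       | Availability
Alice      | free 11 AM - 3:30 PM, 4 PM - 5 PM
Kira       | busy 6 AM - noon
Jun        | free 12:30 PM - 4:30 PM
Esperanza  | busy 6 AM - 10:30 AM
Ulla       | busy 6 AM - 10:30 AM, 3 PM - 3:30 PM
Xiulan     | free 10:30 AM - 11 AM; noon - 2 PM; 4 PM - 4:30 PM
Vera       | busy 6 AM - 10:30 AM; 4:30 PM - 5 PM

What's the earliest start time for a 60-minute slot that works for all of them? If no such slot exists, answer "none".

Alice free: 11:00-15:30, 16:00-17:00.
Kira free: 12:00-17:00 (invert busy blocks within the working day).
Jun free: 12:30-16:30.
Esperanza free: 10:30-17:00 (invert busy blocks within the working day).
Ulla free: 10:30-15:00, 15:30-17:00 (invert busy blocks within the working day).
Xiulan free: 10:30-11:00, 12:00-14:00, 16:00-16:30.
Vera free: 10:30-16:30 (invert busy blocks within the working day).
Alice ∩ Kira: 12:00-15:30, 16:00-17:00.
Alice ∩ Kira ∩ Jun: 12:30-15:30, 16:00-16:30.
Alice ∩ Kira ∩ Jun ∩ Esperanza: 12:30-15:30, 16:00-16:30.
Alice ∩ Kira ∩ Jun ∩ Esperanza ∩ Ulla: 12:30-15:00, 16:00-16:30.
Alice ∩ Kira ∩ Jun ∩ Esperanza ∩ Ulla ∩ Xiulan: 12:30-14:00, 16:00-16:30.
Alice ∩ Kira ∩ Jun ∩ Esperanza ∩ Ulla ∩ Xiulan ∩ Vera: 12:30-14:00, 16:00-16:30.
The first common window of at least 60 minutes is 12:30-14:00, so the earliest start is 12:30.

12:30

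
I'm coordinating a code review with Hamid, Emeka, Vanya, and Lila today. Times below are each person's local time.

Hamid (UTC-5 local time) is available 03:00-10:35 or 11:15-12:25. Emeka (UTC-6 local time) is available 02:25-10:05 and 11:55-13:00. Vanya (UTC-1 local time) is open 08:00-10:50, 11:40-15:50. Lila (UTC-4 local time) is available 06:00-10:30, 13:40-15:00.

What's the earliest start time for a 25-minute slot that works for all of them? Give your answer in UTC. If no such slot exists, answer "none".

10:00

Hamid in UTC: 08:00-15:35, 16:15-17:25 (add 5h to convert from UTC-5).
Emeka in UTC: 08:25-16:05, 17:55-19:00 (add 6h to convert from UTC-6).
Vanya in UTC: 09:00-11:50, 12:40-16:50 (add 1h to convert from UTC-1).
Lila in UTC: 10:00-14:30, 17:40-19:00 (add 4h to convert from UTC-4).
Hamid ∩ Emeka: 08:25-15:35.
Hamid ∩ Emeka ∩ Vanya: 09:00-11:50, 12:40-15:35.
Hamid ∩ Emeka ∩ Vanya ∩ Lila: 10:00-11:50, 12:40-14:30.
Those are the intersection windows.
The first common window of at least 25 minutes is 10:00-11:50, so the earliest start is 10:00.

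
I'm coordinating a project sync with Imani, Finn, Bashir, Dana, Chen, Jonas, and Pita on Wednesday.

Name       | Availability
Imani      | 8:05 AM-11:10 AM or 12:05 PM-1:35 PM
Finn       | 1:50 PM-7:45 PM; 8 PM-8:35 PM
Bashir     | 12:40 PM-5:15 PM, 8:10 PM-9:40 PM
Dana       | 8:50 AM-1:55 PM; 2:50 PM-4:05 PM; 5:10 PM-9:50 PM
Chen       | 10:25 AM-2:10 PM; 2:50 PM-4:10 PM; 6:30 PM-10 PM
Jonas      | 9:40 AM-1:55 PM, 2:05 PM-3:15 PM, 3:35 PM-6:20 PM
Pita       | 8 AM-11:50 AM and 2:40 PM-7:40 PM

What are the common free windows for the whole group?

Imani ∩ Finn: ∅.
Imani ∩ Finn ∩ Bashir: ∅.
Imani ∩ Finn ∩ Bashir ∩ Dana: ∅.
Imani ∩ Finn ∩ Bashir ∩ Dana ∩ Chen: ∅.
Imani ∩ Finn ∩ Bashir ∩ Dana ∩ Chen ∩ Jonas: ∅.
Imani ∩ Finn ∩ Bashir ∩ Dana ∩ Chen ∩ Jonas ∩ Pita: ∅.
There is no time when everyone is free.

none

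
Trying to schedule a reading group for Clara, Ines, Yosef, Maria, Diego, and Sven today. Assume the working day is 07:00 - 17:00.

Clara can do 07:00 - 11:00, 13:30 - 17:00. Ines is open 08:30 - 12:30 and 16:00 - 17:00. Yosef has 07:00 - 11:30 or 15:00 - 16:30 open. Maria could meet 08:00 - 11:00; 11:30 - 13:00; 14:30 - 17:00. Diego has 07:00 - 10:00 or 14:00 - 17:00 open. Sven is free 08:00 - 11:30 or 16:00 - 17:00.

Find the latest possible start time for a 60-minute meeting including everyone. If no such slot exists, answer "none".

Clara ∩ Ines: 08:30-11:00, 16:00-17:00.
Clara ∩ Ines ∩ Yosef: 08:30-11:00, 16:00-16:30.
Clara ∩ Ines ∩ Yosef ∩ Maria: 08:30-11:00, 16:00-16:30.
Clara ∩ Ines ∩ Yosef ∩ Maria ∩ Diego: 08:30-10:00, 16:00-16:30.
Clara ∩ Ines ∩ Yosef ∩ Maria ∩ Diego ∩ Sven: 08:30-10:00, 16:00-16:30.
The last common window of at least 60 minutes is 08:30-10:00; a 60-minute meeting can start as late as 09:00 and still end by 10:00.

09:00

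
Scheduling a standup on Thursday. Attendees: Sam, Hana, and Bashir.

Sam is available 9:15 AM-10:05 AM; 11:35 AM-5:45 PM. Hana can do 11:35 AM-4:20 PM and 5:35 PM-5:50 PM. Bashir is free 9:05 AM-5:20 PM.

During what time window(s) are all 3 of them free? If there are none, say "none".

11:35-16:20

Sam ∩ Hana: 11:35-16:20, 17:35-17:45.
Sam ∩ Hana ∩ Bashir: 11:35-16:20.
Those are the intersection windows.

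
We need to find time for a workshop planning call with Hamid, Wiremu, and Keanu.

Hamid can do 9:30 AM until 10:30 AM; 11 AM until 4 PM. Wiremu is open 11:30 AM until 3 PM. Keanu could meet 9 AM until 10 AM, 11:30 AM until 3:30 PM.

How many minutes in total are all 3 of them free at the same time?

210

Hamid ∩ Wiremu: 11:30-15:00.
Hamid ∩ Wiremu ∩ Keanu: 11:30-15:00.
Those are the intersection windows.
That's a single block of 210 minutes.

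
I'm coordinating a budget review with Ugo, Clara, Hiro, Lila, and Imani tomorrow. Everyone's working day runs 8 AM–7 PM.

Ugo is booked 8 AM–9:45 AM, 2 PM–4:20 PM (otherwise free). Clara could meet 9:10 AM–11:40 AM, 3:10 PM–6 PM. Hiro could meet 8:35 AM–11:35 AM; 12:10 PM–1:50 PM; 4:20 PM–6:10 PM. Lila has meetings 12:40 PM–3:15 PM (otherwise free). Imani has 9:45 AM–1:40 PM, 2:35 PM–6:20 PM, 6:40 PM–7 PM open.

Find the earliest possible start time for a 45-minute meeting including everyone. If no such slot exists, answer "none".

Ugo free: 09:45-14:00, 16:20-19:00 (invert busy blocks within the working day).
Clara free: 09:10-11:40, 15:10-18:00.
Hiro free: 08:35-11:35, 12:10-13:50, 16:20-18:10.
Lila free: 08:00-12:40, 15:15-19:00 (invert busy blocks within the working day).
Imani free: 09:45-13:40, 14:35-18:20, 18:40-19:00.
Ugo ∩ Clara: 09:45-11:40, 16:20-18:00.
Ugo ∩ Clara ∩ Hiro: 09:45-11:35, 16:20-18:00.
Ugo ∩ Clara ∩ Hiro ∩ Lila: 09:45-11:35, 16:20-18:00.
Ugo ∩ Clara ∩ Hiro ∩ Lila ∩ Imani: 09:45-11:35, 16:20-18:00.
So the common availability across everyone is 09:45-11:35, 16:20-18:00.
The first common window of at least 45 minutes is 09:45-11:35, so the earliest start is 09:45.

09:45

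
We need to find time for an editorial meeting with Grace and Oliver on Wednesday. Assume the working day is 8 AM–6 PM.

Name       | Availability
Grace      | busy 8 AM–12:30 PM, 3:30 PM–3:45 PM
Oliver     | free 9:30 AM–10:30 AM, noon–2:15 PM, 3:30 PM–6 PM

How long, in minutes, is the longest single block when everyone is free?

135

Grace free: 12:30-15:30, 15:45-18:00 (invert busy blocks within the working day).
Oliver free: 09:30-10:30, 12:00-14:15, 15:30-18:00.
Grace ∩ Oliver: 12:30-14:15, 15:45-18:00.
So the common availability across everyone is 12:30-14:15, 15:45-18:00.
The longest is 15:45-18:00 at 135 minutes.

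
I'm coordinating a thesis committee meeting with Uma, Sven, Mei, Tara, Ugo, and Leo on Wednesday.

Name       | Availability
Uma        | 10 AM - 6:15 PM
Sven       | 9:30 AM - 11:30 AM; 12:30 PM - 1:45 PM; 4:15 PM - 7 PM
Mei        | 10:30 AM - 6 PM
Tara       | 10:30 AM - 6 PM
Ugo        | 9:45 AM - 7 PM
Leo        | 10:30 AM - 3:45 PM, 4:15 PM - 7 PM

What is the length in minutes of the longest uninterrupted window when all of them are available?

105

Uma ∩ Sven: 10:00-11:30, 12:30-13:45, 16:15-18:15.
Uma ∩ Sven ∩ Mei: 10:30-11:30, 12:30-13:45, 16:15-18:00.
Uma ∩ Sven ∩ Mei ∩ Tara: 10:30-11:30, 12:30-13:45, 16:15-18:00.
Uma ∩ Sven ∩ Mei ∩ Tara ∩ Ugo: 10:30-11:30, 12:30-13:45, 16:15-18:00.
Uma ∩ Sven ∩ Mei ∩ Tara ∩ Ugo ∩ Leo: 10:30-11:30, 12:30-13:45, 16:15-18:00.
The longest is 16:15-18:00 at 105 minutes.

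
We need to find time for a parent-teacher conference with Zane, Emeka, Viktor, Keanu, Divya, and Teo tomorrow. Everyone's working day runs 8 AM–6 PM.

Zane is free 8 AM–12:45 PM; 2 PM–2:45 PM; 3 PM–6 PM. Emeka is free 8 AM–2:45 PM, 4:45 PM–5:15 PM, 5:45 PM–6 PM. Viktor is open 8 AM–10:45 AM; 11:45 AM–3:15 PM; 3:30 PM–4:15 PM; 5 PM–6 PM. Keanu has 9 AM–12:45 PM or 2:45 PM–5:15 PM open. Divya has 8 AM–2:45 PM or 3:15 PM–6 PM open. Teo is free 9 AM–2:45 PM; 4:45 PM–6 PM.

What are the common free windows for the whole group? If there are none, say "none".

09:00-10:45, 11:45-12:45, 17:00-17:15

Zane ∩ Emeka: 08:00-12:45, 14:00-14:45, 16:45-17:15, 17:45-18:00.
Zane ∩ Emeka ∩ Viktor: 08:00-10:45, 11:45-12:45, 14:00-14:45, 17:00-17:15, 17:45-18:00.
Zane ∩ Emeka ∩ Viktor ∩ Keanu: 09:00-10:45, 11:45-12:45, 17:00-17:15.
Zane ∩ Emeka ∩ Viktor ∩ Keanu ∩ Divya: 09:00-10:45, 11:45-12:45, 17:00-17:15.
Zane ∩ Emeka ∩ Viktor ∩ Keanu ∩ Divya ∩ Teo: 09:00-10:45, 11:45-12:45, 17:00-17:15.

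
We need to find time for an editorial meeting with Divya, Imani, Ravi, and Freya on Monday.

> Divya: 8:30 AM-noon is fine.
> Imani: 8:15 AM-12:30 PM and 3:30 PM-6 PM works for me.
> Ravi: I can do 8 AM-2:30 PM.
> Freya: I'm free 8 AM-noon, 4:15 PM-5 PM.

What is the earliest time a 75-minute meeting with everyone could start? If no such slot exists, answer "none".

08:30

Divya ∩ Imani: 08:30-12:00.
Divya ∩ Imani ∩ Ravi: 08:30-12:00.
Divya ∩ Imani ∩ Ravi ∩ Freya: 08:30-12:00.
The first common window of at least 75 minutes is 08:30-12:00, so the earliest start is 08:30.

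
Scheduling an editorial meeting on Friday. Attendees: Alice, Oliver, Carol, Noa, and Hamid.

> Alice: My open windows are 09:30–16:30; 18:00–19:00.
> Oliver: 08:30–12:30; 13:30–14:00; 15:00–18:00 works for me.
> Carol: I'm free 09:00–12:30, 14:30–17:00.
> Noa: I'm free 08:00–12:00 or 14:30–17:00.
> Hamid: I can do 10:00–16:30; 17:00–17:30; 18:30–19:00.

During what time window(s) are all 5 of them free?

10:00-12:00, 15:00-16:30

Alice ∩ Oliver: 09:30-12:30, 13:30-14:00, 15:00-16:30.
Alice ∩ Oliver ∩ Carol: 09:30-12:30, 15:00-16:30.
Alice ∩ Oliver ∩ Carol ∩ Noa: 09:30-12:00, 15:00-16:30.
Alice ∩ Oliver ∩ Carol ∩ Noa ∩ Hamid: 10:00-12:00, 15:00-16:30.
So the common availability across everyone is 10:00-12:00, 15:00-16:30.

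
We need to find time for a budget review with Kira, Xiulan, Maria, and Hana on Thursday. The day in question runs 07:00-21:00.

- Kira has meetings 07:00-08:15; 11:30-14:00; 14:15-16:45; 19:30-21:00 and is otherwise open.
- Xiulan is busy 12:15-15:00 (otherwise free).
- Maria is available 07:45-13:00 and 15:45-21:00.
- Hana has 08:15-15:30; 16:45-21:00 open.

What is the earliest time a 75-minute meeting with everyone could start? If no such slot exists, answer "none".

08:15

Kira free: 08:15-11:30, 14:00-14:15, 16:45-19:30 (invert busy blocks within the working day).
Xiulan free: 07:00-12:15, 15:00-21:00 (invert busy blocks within the working day).
Maria free: 07:45-13:00, 15:45-21:00.
Hana free: 08:15-15:30, 16:45-21:00.
Kira ∩ Xiulan: 08:15-11:30, 16:45-19:30.
Kira ∩ Xiulan ∩ Maria: 08:15-11:30, 16:45-19:30.
Kira ∩ Xiulan ∩ Maria ∩ Hana: 08:15-11:30, 16:45-19:30.
The first common window of at least 75 minutes is 08:15-11:30, so the earliest start is 08:15.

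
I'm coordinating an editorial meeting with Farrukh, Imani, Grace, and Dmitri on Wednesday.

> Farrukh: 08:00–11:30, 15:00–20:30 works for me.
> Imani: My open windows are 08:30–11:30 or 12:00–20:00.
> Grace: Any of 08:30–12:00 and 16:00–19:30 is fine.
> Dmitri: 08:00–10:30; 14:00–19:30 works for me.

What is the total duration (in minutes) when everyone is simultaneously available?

Farrukh ∩ Imani: 08:30-11:30, 15:00-20:00.
Farrukh ∩ Imani ∩ Grace: 08:30-11:30, 16:00-19:30.
Farrukh ∩ Imani ∩ Grace ∩ Dmitri: 08:30-10:30, 16:00-19:30.
Summing the common windows: 120 + 210 = 330 minutes.

330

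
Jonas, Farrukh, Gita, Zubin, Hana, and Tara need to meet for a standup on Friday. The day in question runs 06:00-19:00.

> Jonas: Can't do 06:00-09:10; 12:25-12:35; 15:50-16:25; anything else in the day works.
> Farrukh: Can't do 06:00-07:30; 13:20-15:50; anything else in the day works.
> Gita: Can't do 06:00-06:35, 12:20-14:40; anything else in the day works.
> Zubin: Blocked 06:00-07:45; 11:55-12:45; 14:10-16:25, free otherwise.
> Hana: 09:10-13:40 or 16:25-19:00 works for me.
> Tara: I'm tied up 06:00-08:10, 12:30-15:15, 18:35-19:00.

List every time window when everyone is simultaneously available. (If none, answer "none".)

09:10-11:55, 16:25-18:35

Jonas free: 09:10-12:25, 12:35-15:50, 16:25-19:00 (invert busy blocks within the working day).
Farrukh free: 07:30-13:20, 15:50-19:00 (invert busy blocks within the working day).
Gita free: 06:35-12:20, 14:40-19:00 (invert busy blocks within the working day).
Zubin free: 07:45-11:55, 12:45-14:10, 16:25-19:00 (invert busy blocks within the working day).
Hana free: 09:10-13:40, 16:25-19:00.
Tara free: 08:10-12:30, 15:15-18:35 (invert busy blocks within the working day).
Jonas ∩ Farrukh: 09:10-12:25, 12:35-13:20, 16:25-19:00.
Jonas ∩ Farrukh ∩ Gita: 09:10-12:20, 16:25-19:00.
Jonas ∩ Farrukh ∩ Gita ∩ Zubin: 09:10-11:55, 16:25-19:00.
Jonas ∩ Farrukh ∩ Gita ∩ Zubin ∩ Hana: 09:10-11:55, 16:25-19:00.
Jonas ∩ Farrukh ∩ Gita ∩ Zubin ∩ Hana ∩ Tara: 09:10-11:55, 16:25-18:35.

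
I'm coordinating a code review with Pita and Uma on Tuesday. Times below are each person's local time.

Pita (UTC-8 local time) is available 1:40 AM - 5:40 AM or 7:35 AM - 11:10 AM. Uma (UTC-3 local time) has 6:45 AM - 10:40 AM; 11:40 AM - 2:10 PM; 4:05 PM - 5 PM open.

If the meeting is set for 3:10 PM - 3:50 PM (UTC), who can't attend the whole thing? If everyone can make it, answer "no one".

Pita in UTC: 09:40-13:40, 15:35-19:10 (add 8h to convert from UTC-8).
Uma in UTC: 09:45-13:40, 14:40-17:10, 19:05-20:00 (add 3h to convert from UTC-3).
Pita: not fully free for 15:10-15:50. Uma: free for 15:10-15:50.

Pita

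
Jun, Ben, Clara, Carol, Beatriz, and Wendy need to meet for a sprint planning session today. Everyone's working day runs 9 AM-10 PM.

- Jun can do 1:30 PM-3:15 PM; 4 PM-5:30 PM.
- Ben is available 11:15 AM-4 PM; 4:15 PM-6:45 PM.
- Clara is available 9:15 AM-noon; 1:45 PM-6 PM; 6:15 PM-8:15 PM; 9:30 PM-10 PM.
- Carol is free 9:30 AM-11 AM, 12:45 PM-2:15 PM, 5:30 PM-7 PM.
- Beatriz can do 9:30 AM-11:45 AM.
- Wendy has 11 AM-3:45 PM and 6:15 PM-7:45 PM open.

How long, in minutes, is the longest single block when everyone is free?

Jun ∩ Ben: 13:30-15:15, 16:15-17:30.
Jun ∩ Ben ∩ Clara: 13:45-15:15, 16:15-17:30.
Jun ∩ Ben ∩ Clara ∩ Carol: 13:45-14:15.
Jun ∩ Ben ∩ Clara ∩ Carol ∩ Beatriz: ∅.
Jun ∩ Ben ∩ Clara ∩ Carol ∩ Beatriz ∩ Wendy: ∅.
There is no time when everyone is free.
No common window exists, so the longest block is 0 minutes.

0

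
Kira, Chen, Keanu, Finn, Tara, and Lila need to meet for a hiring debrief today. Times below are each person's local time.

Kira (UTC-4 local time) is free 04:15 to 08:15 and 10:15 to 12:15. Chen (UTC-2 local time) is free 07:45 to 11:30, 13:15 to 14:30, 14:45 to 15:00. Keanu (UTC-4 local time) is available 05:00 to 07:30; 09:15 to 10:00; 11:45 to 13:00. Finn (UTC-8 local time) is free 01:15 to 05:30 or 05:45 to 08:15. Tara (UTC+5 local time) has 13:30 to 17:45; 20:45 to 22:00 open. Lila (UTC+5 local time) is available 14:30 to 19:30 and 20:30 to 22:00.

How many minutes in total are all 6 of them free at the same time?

Kira in UTC: 08:15-12:15, 14:15-16:15 (add 4h to convert from UTC-4).
Chen in UTC: 09:45-13:30, 15:15-16:30, 16:45-17:00 (add 2h to convert from UTC-2).
Keanu in UTC: 09:00-11:30, 13:15-14:00, 15:45-17:00 (add 4h to convert from UTC-4).
Finn in UTC: 09:15-13:30, 13:45-16:15 (add 8h to convert from UTC-8).
Tara in UTC: 08:30-12:45, 15:45-17:00 (subtract 5h to convert from UTC+5).
Lila in UTC: 09:30-14:30, 15:30-17:00 (subtract 5h to convert from UTC+5).
Kira ∩ Chen: 09:45-12:15, 15:15-16:15.
Kira ∩ Chen ∩ Keanu: 09:45-11:30, 15:45-16:15.
Kira ∩ Chen ∩ Keanu ∩ Finn: 09:45-11:30, 15:45-16:15.
Kira ∩ Chen ∩ Keanu ∩ Finn ∩ Tara: 09:45-11:30, 15:45-16:15.
Kira ∩ Chen ∩ Keanu ∩ Finn ∩ Tara ∩ Lila: 09:45-11:30, 15:45-16:15.
Summing the common windows: 105 + 30 = 135 minutes.

135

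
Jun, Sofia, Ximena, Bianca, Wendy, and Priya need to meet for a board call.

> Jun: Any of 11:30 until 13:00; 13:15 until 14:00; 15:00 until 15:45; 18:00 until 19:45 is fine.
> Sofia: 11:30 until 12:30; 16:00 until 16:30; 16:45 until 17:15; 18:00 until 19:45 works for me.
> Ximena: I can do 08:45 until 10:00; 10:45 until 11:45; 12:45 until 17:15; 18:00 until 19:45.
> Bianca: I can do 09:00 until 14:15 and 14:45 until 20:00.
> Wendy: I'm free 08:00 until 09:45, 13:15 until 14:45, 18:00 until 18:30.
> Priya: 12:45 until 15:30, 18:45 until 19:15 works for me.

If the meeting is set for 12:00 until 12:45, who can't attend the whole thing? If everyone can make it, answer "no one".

Priya, Sofia, Wendy, Ximena

Jun: free for 12:00-12:45. Sofia: not fully free for 12:00-12:45. Ximena: not fully free for 12:00-12:45. Bianca: free for 12:00-12:45. Wendy: not fully free for 12:00-12:45. Priya: not fully free for 12:00-12:45.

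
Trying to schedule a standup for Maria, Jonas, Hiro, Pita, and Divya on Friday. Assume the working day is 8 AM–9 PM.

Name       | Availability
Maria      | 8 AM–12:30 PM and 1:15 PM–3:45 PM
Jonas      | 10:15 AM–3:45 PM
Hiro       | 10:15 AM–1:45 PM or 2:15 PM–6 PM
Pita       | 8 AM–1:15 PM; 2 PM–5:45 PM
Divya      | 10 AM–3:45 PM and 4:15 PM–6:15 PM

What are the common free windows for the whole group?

10:15-12:30, 14:15-15:45

Maria ∩ Jonas: 10:15-12:30, 13:15-15:45.
Maria ∩ Jonas ∩ Hiro: 10:15-12:30, 13:15-13:45, 14:15-15:45.
Maria ∩ Jonas ∩ Hiro ∩ Pita: 10:15-12:30, 14:15-15:45.
Maria ∩ Jonas ∩ Hiro ∩ Pita ∩ Divya: 10:15-12:30, 14:15-15:45.
So the common availability across everyone is 10:15-12:30, 14:15-15:45.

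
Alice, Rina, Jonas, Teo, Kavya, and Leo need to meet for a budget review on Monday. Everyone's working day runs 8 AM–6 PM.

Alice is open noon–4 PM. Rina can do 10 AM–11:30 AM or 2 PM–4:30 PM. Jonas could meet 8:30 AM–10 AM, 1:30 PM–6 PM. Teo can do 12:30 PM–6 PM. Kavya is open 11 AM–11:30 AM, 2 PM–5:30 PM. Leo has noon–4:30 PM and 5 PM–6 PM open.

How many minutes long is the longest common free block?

Alice ∩ Rina: 14:00-16:00.
Alice ∩ Rina ∩ Jonas: 14:00-16:00.
Alice ∩ Rina ∩ Jonas ∩ Teo: 14:00-16:00.
Alice ∩ Rina ∩ Jonas ∩ Teo ∩ Kavya: 14:00-16:00.
Alice ∩ Rina ∩ Jonas ∩ Teo ∩ Kavya ∩ Leo: 14:00-16:00.
The longest is 14:00-16:00 at 120 minutes.

120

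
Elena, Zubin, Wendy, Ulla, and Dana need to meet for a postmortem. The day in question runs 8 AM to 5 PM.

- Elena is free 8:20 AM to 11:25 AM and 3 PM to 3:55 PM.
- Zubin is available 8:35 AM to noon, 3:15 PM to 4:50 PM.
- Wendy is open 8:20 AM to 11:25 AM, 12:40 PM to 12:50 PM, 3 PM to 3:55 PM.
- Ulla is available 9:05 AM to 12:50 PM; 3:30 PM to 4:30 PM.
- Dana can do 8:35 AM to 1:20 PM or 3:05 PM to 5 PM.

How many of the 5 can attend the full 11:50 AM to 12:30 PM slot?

2

Ulla and Dana can make the full 11:50-12:30 slot — that's 2.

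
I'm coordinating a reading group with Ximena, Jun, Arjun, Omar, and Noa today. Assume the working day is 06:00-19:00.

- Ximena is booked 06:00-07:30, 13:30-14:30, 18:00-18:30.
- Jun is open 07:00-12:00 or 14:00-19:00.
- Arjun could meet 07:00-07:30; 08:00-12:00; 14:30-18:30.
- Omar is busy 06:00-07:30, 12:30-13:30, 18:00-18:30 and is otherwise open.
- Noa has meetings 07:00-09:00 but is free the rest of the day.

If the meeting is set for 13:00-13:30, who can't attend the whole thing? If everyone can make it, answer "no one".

Ximena free: 07:30-13:30, 14:30-18:00, 18:30-19:00 (invert busy blocks within the working day).
Jun free: 07:00-12:00, 14:00-19:00.
Arjun free: 07:00-07:30, 08:00-12:00, 14:30-18:30.
Omar free: 07:30-12:30, 13:30-18:00, 18:30-19:00 (invert busy blocks within the working day).
Noa free: 06:00-07:00, 09:00-19:00 (invert busy blocks within the working day).
Ximena: free for 13:00-13:30. Jun: not fully free for 13:00-13:30. Arjun: not fully free for 13:00-13:30. Omar: not fully free for 13:00-13:30. Noa: free for 13:00-13:30.

Arjun, Jun, Omar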